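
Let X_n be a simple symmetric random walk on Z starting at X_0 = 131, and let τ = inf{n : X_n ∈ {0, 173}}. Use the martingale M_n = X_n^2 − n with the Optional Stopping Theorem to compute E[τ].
E[τ] = 5502

M_n = X_n^2 − n is a martingale (since E[X_{n+1}^2 | F_n] = X_n^2 + 1). By OST (τ has finite mean in a bounded region), E[M_τ] = E[M_0] = X_0^2 − 0 = 131^2 = 17161. Also E[M_τ] = E[X_τ^2] − E[τ]. The walk exits at 0 or 173, with P(hit 173 first) = 131/173, so E[X_τ^2] = 173^2 · 131/173 + 0 = 22663. Thus E[τ] = E[X_τ^2] − E[M_τ] = 22663 − 17161 = 5502 = 131(173 − 131) = 5502.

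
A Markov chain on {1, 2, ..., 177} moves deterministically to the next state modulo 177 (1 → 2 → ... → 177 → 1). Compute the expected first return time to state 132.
E[T_132 | X_0 = 132] = 177

The chain cycles deterministically, so starting at state 132 it returns in exactly 177 steps. Equivalently, the stationary distribution is uniform π_j = 1/177 for every state j, so by Kac's formula E[T_132] = 1/π_132 = 177.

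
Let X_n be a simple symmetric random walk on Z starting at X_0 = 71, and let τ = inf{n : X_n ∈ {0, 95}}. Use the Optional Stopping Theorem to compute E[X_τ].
E[X_τ] = 71

X_n is a martingale and τ is a bounded-mean stopping time (indeed τ is finite a.s. with bounded expectation since the walk is in a bounded region). By the OST, E[X_τ] = E[X_0] = 71. Equivalently: E[X_τ] = 95 · P(hit 95 first) + 0 · P(hit 0 first) = 95 · (71/95) = 71.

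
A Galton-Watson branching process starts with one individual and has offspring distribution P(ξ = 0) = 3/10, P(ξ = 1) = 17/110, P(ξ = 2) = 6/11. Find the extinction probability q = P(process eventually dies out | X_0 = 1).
q = 11/20

The pgf is f(s) = 3/10 + 17/110·s + 6/11·s². The extinction probability q is the smallest fixed point of f in [0, 1]. Setting s = f(s):
  6/11·s² + (17/110 − 1)·s + 3/10 = 0
  6/11·s² − (3/10 + 6/11)·s + 3/10 = 0
which factors as (s − 1)·(6/11·s − 3/10) = 0, giving roots s = 1 and s = (3/10)/(6/11) = 11/20.
Mean offspring μ = 17/110 + 2·6/11 = 137/110 > 1 (supercritical), so q < 1. The extinction probability is the smaller root: q = (3/10)/(6/11) = 11/20.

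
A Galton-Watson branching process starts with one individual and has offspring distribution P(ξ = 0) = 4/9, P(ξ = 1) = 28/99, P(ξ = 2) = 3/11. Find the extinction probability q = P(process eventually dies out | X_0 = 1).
q = 1

Mean offspring μ = 0·4/9 + 1·28/99 + 2·3/11 = 82/99 ≤ 1. For μ ≤ 1 with offspring not concentrated at 1, the Galton-Watson process goes extinct almost surely, so q = 1.
(Algebraic check: The pgf is f(s) = 4/9 + 28/99·s + 3/11·s². The extinction probability q is the smallest fixed point of f in [0, 1]. Setting s = f(s):
  3/11·s² + (28/99 − 1)·s + 4/9 = 0
  3/11·s² − (4/9 + 3/11)·s + 4/9 = 0
which factors as (s − 1)·(3/11·s − 4/9) = 0, giving roots s = 1 and s = (4/9)/(3/11) = 44/27. Since 44/27 ≥ 1, the smallest root in [0, 1] is s = 1.)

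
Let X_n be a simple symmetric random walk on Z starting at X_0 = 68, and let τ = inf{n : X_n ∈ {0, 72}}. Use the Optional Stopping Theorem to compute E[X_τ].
E[X_τ] = 68

X_n is a martingale and τ is a bounded-mean stopping time (indeed τ is finite a.s. with bounded expectation since the walk is in a bounded region). By the OST, E[X_τ] = E[X_0] = 68. Equivalently: E[X_τ] = 72 · P(hit 72 first) + 0 · P(hit 0 first) = 72 · (68/72) = 68.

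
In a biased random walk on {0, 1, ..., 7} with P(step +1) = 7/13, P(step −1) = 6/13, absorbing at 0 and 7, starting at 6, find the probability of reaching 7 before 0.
P(hit 7 before 0) = (1 − (6/7)^6) / (1 − (6/7)^7) = 496951/543607

Let u_k denote P(reach 7 before 0 | start at k). Boundary: u_0 = 0, u_7 = 1. Recurrence: u_k = 7/13·u_{k+1} + 6/13·u_{k-1} for 1 ≤ k ≤ 6. Try u_k = A + B·r^k with r = q/p = (6/13)/(7/13) = 6/7. Substitution satisfies the recurrence; boundary conditions give:
  u_k = (1 − r^k) / (1 − r^N) = (1 − (6/7)^6) / (1 − (6/7)^7) = 496951/543607.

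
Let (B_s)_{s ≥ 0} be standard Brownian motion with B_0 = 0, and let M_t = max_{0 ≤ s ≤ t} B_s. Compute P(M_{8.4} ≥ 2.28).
P(M_{8.4} ≥ 2.28) = 2·P(B_{8.4} ≥ 2.28) = 2(1 − Φ(2.28/√8.4)) ≈ 0.4315

By the reflection principle for Brownian motion, P(M_t ≥ a) = 2 · P(B_t ≥ a) for a ≥ 0. Since B_t ~ N(0, t), P(B_t ≥ 2.28) = 1 − Φ(2.28/√t) = 1 − Φ(2.28/√8.4) = 1 − Φ(0.7867). So
  P(M_{8.4} ≥ 2.28) = 2(1 − Φ(0.7867)) ≈ 0.4315.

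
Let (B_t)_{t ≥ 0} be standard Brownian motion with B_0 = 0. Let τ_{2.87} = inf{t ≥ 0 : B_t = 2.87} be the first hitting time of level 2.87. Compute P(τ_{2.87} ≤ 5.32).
P(τ_{2.87} ≤ 5.32) = 2(1 − Φ(2.87/√5.32)) = 2(1 − Φ(1.2443)) ≈ 0.2134

By the reflection principle for standard BM, P(τ_b ≤ t) = 2 · P(B_t ≥ b). Since B_t ~ N(0, t), P(B_t ≥ 2.87) = 1 − Φ(2.87/√t) = 1 − Φ(2.87/√5.32) = 1 − Φ(1.2443) ≈ 0.10669. Doubling: P(τ_{2.87} ≤ 5.32) ≈ 2 · 0.10669 = 0.21338 ≈ 0.2134.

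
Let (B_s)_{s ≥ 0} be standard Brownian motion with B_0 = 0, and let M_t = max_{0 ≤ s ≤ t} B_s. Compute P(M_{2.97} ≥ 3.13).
P(M_{2.97} ≥ 3.13) = 2·P(B_{2.97} ≥ 3.13) = 2(1 − Φ(3.13/√2.97)) ≈ 0.0693

By the reflection principle for Brownian motion, P(M_t ≥ a) = 2 · P(B_t ≥ a) for a ≥ 0. Since B_t ~ N(0, t), P(B_t ≥ 3.13) = 1 − Φ(3.13/√t) = 1 − Φ(3.13/√2.97) = 1 − Φ(1.8162). So
  P(M_{2.97} ≥ 3.13) = 2(1 − Φ(1.8162)) ≈ 0.0693.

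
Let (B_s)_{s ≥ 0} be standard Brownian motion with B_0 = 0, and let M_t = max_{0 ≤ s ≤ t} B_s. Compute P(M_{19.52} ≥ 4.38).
P(M_{19.52} ≥ 4.38) = 2·P(B_{19.52} ≥ 4.38) = 2(1 − Φ(4.38/√19.52)) ≈ 0.3215

By the reflection principle for Brownian motion, P(M_t ≥ a) = 2 · P(B_t ≥ a) for a ≥ 0. Since B_t ~ N(0, t), P(B_t ≥ 4.38) = 1 − Φ(4.38/√t) = 1 − Φ(4.38/√19.52) = 1 − Φ(0.9914). So
  P(M_{19.52} ≥ 4.38) = 2(1 − Φ(0.9914)) ≈ 0.3215.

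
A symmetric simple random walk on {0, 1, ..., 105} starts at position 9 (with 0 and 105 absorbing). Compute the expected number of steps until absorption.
E[τ | X_0 = 9] = 864

Let v_k = E[τ | X_0 = k]. Boundary: v_0 = v_105 = 0. Recurrence: v_k = 1 + (v_{k-1} + v_{k+1})/2 for 1 ≤ k ≤ 104. The particular solution to v_k − (v_{k-1} + v_{k+1})/2 = 1 is v_k = −k^2. Adding homogeneous solution A + B k and matching boundaries gives v_k = k (105 − k). Substituting k = 9: v_9 = 9 · 96 = 864.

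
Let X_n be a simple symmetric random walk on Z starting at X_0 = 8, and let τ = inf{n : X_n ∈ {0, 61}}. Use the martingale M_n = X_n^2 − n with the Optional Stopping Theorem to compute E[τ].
E[τ] = 424

M_n = X_n^2 − n is a martingale (since E[X_{n+1}^2 | F_n] = X_n^2 + 1). By OST (τ has finite mean in a bounded region), E[M_τ] = E[M_0] = X_0^2 − 0 = 8^2 = 64. Also E[M_τ] = E[X_τ^2] − E[τ]. The walk exits at 0 or 61, with P(hit 61 first) = 8/61, so E[X_τ^2] = 61^2 · 8/61 + 0 = 488. Thus E[τ] = E[X_τ^2] − E[M_τ] = 488 − 64 = 424 = 8(61 − 8) = 424.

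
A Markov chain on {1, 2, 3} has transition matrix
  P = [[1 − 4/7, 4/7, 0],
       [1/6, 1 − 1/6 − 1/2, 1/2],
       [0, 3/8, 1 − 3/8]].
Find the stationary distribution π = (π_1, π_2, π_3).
π = (1/9, 8/21, 32/63)

This is a birth-death chain on three states, which satisfies detailed balance: π_1 · P_{12} = π_2 · P_{21} and π_2 · P_{23} = π_3 · P_{32}.
From π_1 · 4/7 = π_2 · 1/6: π_2/π_1 = (4/7)/(1/6) = 24/7.
From π_2 · 1/2 = π_3 · 3/8: π_3/π_2 = (1/2)/(3/8) = 4/3.
Take π_1 proportional to 1; then unnormalized π = (1, 24/7, 32/7). Normalize by dividing by the sum 9:
  π = (1/9, 8/21, 32/63).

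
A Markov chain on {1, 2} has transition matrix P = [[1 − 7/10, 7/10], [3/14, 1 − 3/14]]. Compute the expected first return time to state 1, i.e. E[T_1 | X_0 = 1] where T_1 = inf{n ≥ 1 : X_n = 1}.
E[T_1 | X_0 = 1] = 1/π_1 = 64/15

For an irreducible recurrent Markov chain with stationary distribution π, E[T_i | X_0 = i] = 1/π_i (Kac's formula). Here π_1 = (3/14)/(7/10 + 3/14) = (3/14)/(32/35) = 15/64, so E[T_1 | X_0 = 1] = 1/π_1 = (7/10 + 3/14)/(3/14) = (32/35)/(3/14) = 64/15.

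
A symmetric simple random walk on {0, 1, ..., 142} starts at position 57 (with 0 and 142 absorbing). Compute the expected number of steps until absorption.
E[τ | X_0 = 57] = 4845

Let v_k = E[τ | X_0 = k]. Boundary: v_0 = v_142 = 0. Recurrence: v_k = 1 + (v_{k-1} + v_{k+1})/2 for 1 ≤ k ≤ 141. The particular solution to v_k − (v_{k-1} + v_{k+1})/2 = 1 is v_k = −k^2. Adding homogeneous solution A + B k and matching boundaries gives v_k = k (142 − k). Substituting k = 57: v_57 = 57 · 85 = 4845.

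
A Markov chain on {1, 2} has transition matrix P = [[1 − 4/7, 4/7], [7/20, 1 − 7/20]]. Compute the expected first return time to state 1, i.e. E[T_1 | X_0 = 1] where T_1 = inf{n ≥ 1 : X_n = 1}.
E[T_1 | X_0 = 1] = 1/π_1 = 129/49

For an irreducible recurrent Markov chain with stationary distribution π, E[T_i | X_0 = i] = 1/π_i (Kac's formula). Here π_1 = (7/20)/(4/7 + 7/20) = (7/20)/(129/140) = 49/129, so E[T_1 | X_0 = 1] = 1/π_1 = (4/7 + 7/20)/(7/20) = (129/140)/(7/20) = 129/49.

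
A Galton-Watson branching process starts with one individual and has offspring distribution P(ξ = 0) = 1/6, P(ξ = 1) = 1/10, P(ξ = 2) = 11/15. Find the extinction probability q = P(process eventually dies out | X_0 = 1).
q = 5/22

The pgf is f(s) = 1/6 + 1/10·s + 11/15·s². The extinction probability q is the smallest fixed point of f in [0, 1]. Setting s = f(s):
  11/15·s² + (1/10 − 1)·s + 1/6 = 0
  11/15·s² − (1/6 + 11/15)·s + 1/6 = 0
which factors as (s − 1)·(11/15·s − 1/6) = 0, giving roots s = 1 and s = (1/6)/(11/15) = 5/22.
Mean offspring μ = 1/10 + 2·11/15 = 47/30 > 1 (supercritical), so q < 1. The extinction probability is the smaller root: q = (1/6)/(11/15) = 5/22.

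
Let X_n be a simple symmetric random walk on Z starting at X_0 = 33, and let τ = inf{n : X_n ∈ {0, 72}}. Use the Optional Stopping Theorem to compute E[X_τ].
E[X_τ] = 33

X_n is a martingale and τ is a bounded-mean stopping time (indeed τ is finite a.s. with bounded expectation since the walk is in a bounded region). By the OST, E[X_τ] = E[X_0] = 33. Equivalently: E[X_τ] = 72 · P(hit 72 first) + 0 · P(hit 0 first) = 72 · (33/72) = 33.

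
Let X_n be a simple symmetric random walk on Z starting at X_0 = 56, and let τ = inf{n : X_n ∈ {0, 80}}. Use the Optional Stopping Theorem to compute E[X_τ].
E[X_τ] = 56

X_n is a martingale and τ is a bounded-mean stopping time (indeed τ is finite a.s. with bounded expectation since the walk is in a bounded region). By the OST, E[X_τ] = E[X_0] = 56. Equivalently: E[X_τ] = 80 · P(hit 80 first) + 0 · P(hit 0 first) = 80 · (56/80) = 56.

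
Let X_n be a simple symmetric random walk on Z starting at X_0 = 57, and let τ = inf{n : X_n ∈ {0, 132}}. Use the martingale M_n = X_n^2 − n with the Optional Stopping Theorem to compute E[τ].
E[τ] = 4275

M_n = X_n^2 − n is a martingale (since E[X_{n+1}^2 | F_n] = X_n^2 + 1). By OST (τ has finite mean in a bounded region), E[M_τ] = E[M_0] = X_0^2 − 0 = 57^2 = 3249. Also E[M_τ] = E[X_τ^2] − E[τ]. The walk exits at 0 or 132, with P(hit 132 first) = 57/132, so E[X_τ^2] = 132^2 · 57/132 + 0 = 7524. Thus E[τ] = E[X_τ^2] − E[M_τ] = 7524 − 3249 = 4275 = 57(132 − 57) = 4275.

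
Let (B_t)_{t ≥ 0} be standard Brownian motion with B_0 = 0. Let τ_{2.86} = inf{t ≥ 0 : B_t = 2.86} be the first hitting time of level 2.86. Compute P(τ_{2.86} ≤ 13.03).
P(τ_{2.86} ≤ 13.03) = 2(1 − Φ(2.86/√13.03)) = 2(1 − Φ(0.7923)) ≈ 0.4282

By the reflection principle for standard BM, P(τ_b ≤ t) = 2 · P(B_t ≥ b). Since B_t ~ N(0, t), P(B_t ≥ 2.86) = 1 − Φ(2.86/√t) = 1 − Φ(2.86/√13.03) = 1 − Φ(0.7923) ≈ 0.21409. Doubling: P(τ_{2.86} ≤ 13.03) ≈ 2 · 0.21409 = 0.42818 ≈ 0.4282.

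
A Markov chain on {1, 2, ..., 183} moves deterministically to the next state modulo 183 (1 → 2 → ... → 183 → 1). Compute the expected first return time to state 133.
E[T_133 | X_0 = 133] = 183

The chain cycles deterministically, so starting at state 133 it returns in exactly 183 steps. Equivalently, the stationary distribution is uniform π_j = 1/183 for every state j, so by Kac's formula E[T_133] = 1/π_133 = 183.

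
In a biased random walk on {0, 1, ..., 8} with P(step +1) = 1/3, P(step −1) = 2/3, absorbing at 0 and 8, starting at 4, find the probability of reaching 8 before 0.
P(hit 8 before 0) = (1 − (2)^4) / (1 − (2)^8) = 1/17

Let u_k denote P(reach 8 before 0 | start at k). Boundary: u_0 = 0, u_8 = 1. Recurrence: u_k = 1/3·u_{k+1} + 2/3·u_{k-1} for 1 ≤ k ≤ 7. Try u_k = A + B·r^k with r = q/p = (2/3)/(1/3) = 2. Substitution satisfies the recurrence; boundary conditions give:
  u_k = (1 − r^k) / (1 − r^N) = (1 − (2)^4) / (1 − (2)^8) = 1/17.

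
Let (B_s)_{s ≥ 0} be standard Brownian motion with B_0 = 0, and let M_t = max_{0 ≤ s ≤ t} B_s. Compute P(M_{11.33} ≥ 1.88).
P(M_{11.33} ≥ 1.88) = 2·P(B_{11.33} ≥ 1.88) = 2(1 − Φ(1.88/√11.33)) ≈ 0.5765

By the reflection principle for Brownian motion, P(M_t ≥ a) = 2 · P(B_t ≥ a) for a ≥ 0. Since B_t ~ N(0, t), P(B_t ≥ 1.88) = 1 − Φ(1.88/√t) = 1 − Φ(1.88/√11.33) = 1 − Φ(0.5585). So
  P(M_{11.33} ≥ 1.88) = 2(1 − Φ(0.5585)) ≈ 0.5765.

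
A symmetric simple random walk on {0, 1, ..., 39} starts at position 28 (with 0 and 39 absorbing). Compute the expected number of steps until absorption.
E[τ | X_0 = 28] = 308

Let v_k = E[τ | X_0 = k]. Boundary: v_0 = v_39 = 0. Recurrence: v_k = 1 + (v_{k-1} + v_{k+1})/2 for 1 ≤ k ≤ 38. The particular solution to v_k − (v_{k-1} + v_{k+1})/2 = 1 is v_k = −k^2. Adding homogeneous solution A + B k and matching boundaries gives v_k = k (39 − k). Substituting k = 28: v_28 = 28 · 11 = 308.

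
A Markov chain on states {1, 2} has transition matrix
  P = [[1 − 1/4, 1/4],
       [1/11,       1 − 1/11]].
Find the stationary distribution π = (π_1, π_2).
π_1 = 4/15, π_2 = 11/15

Solve πP = π with π_1 + π_2 = 1. From πP = π: π_1 · (1 − 1/4) + π_2 · 1/11 = π_1 ⇒ π_2 · 1/11 = π_1 · 1/4 ⇒ π_2/π_1 = (1/4)/(1/11) = 11/4. Together with π_1 + π_2 = 1:
  π_1 = (1/11)/(1/4 + 1/11) = (1/11)/(15/44) = 4/15,
  π_2 = (1/4)/(1/4 + 1/11) = (1/4)/(15/44) = 11/15.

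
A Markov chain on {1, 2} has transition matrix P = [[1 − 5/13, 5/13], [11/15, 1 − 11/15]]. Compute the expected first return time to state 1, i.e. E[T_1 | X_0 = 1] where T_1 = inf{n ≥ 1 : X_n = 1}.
E[T_1 | X_0 = 1] = 1/π_1 = 218/143

For an irreducible recurrent Markov chain with stationary distribution π, E[T_i | X_0 = i] = 1/π_i (Kac's formula). Here π_1 = (11/15)/(5/13 + 11/15) = (11/15)/(218/195) = 143/218, so E[T_1 | X_0 = 1] = 1/π_1 = (5/13 + 11/15)/(11/15) = (218/195)/(11/15) = 218/143.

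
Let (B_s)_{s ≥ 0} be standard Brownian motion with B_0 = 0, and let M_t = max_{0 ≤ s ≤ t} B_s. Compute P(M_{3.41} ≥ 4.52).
P(M_{3.41} ≥ 4.52) = 2·P(B_{3.41} ≥ 4.52) = 2(1 − Φ(4.52/√3.41)) ≈ 0.0144

By the reflection principle for Brownian motion, P(M_t ≥ a) = 2 · P(B_t ≥ a) for a ≥ 0. Since B_t ~ N(0, t), P(B_t ≥ 4.52) = 1 − Φ(4.52/√t) = 1 − Φ(4.52/√3.41) = 1 − Φ(2.4477). So
  P(M_{3.41} ≥ 4.52) = 2(1 − Φ(2.4477)) ≈ 0.0144.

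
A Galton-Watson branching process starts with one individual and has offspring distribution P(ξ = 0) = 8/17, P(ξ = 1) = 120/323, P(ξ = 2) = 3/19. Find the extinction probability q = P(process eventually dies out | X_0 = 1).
q = 1

Mean offspring μ = 0·8/17 + 1·120/323 + 2·3/19 = 222/323 ≤ 1. For μ ≤ 1 with offspring not concentrated at 1, the Galton-Watson process goes extinct almost surely, so q = 1.
(Algebraic check: The pgf is f(s) = 8/17 + 120/323·s + 3/19·s². The extinction probability q is the smallest fixed point of f in [0, 1]. Setting s = f(s):
  3/19·s² + (120/323 − 1)·s + 8/17 = 0
  3/19·s² − (8/17 + 3/19)·s + 8/17 = 0
which factors as (s − 1)·(3/19·s − 8/17) = 0, giving roots s = 1 and s = (8/17)/(3/19) = 152/51. Since 152/51 ≥ 1, the smallest root in [0, 1] is s = 1.)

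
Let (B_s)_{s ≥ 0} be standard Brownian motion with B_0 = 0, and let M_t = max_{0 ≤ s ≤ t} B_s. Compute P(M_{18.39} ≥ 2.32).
P(M_{18.39} ≥ 2.32) = 2·P(B_{18.39} ≥ 2.32) = 2(1 − Φ(2.32/√18.39)) ≈ 0.5885

By the reflection principle for Brownian motion, P(M_t ≥ a) = 2 · P(B_t ≥ a) for a ≥ 0. Since B_t ~ N(0, t), P(B_t ≥ 2.32) = 1 − Φ(2.32/√t) = 1 − Φ(2.32/√18.39) = 1 − Φ(0.5410). So
  P(M_{18.39} ≥ 2.32) = 2(1 − Φ(0.5410)) ≈ 0.5885.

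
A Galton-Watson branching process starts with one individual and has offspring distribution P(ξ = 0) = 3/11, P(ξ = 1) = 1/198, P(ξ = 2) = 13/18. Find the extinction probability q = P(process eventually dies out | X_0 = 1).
q = 54/143

The pgf is f(s) = 3/11 + 1/198·s + 13/18·s². The extinction probability q is the smallest fixed point of f in [0, 1]. Setting s = f(s):
  13/18·s² + (1/198 − 1)·s + 3/11 = 0
  13/18·s² − (3/11 + 13/18)·s + 3/11 = 0
which factors as (s − 1)·(13/18·s − 3/11) = 0, giving roots s = 1 and s = (3/11)/(13/18) = 54/143.
Mean offspring μ = 1/198 + 2·13/18 = 287/198 > 1 (supercritical), so q < 1. The extinction probability is the smaller root: q = (3/11)/(13/18) = 54/143.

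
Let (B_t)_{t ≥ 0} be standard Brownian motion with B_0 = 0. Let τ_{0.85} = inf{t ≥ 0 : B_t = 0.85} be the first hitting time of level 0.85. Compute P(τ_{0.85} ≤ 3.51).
P(τ_{0.85} ≤ 3.51) = 2(1 − Φ(0.85/√3.51)) = 2(1 − Φ(0.4537)) ≈ 0.6500

By the reflection principle for standard BM, P(τ_b ≤ t) = 2 · P(B_t ≥ b). Since B_t ~ N(0, t), P(B_t ≥ 0.85) = 1 − Φ(0.85/√t) = 1 − Φ(0.85/√3.51) = 1 − Φ(0.4537) ≈ 0.32502. Doubling: P(τ_{0.85} ≤ 3.51) ≈ 2 · 0.32502 = 0.65004 ≈ 0.6500.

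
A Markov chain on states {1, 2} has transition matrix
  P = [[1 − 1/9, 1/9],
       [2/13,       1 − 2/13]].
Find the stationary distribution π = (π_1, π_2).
π_1 = 18/31, π_2 = 13/31

Solve πP = π with π_1 + π_2 = 1. From πP = π: π_1 · (1 − 1/9) + π_2 · 2/13 = π_1 ⇒ π_2 · 2/13 = π_1 · 1/9 ⇒ π_2/π_1 = (1/9)/(2/13) = 13/18. Together with π_1 + π_2 = 1:
  π_1 = (2/13)/(1/9 + 2/13) = (2/13)/(31/117) = 18/31,
  π_2 = (1/9)/(1/9 + 2/13) = (1/9)/(31/117) = 13/31.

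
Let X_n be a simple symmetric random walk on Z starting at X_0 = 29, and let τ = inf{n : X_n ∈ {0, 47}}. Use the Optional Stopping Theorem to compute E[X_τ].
E[X_τ] = 29

X_n is a martingale and τ is a bounded-mean stopping time (indeed τ is finite a.s. with bounded expectation since the walk is in a bounded region). By the OST, E[X_τ] = E[X_0] = 29. Equivalently: E[X_τ] = 47 · P(hit 47 first) + 0 · P(hit 0 first) = 47 · (29/47) = 29.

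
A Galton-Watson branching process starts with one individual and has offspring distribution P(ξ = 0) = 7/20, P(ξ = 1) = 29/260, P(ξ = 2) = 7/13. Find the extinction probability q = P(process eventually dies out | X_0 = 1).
q = 13/20

The pgf is f(s) = 7/20 + 29/260·s + 7/13·s². The extinction probability q is the smallest fixed point of f in [0, 1]. Setting s = f(s):
  7/13·s² + (29/260 − 1)·s + 7/20 = 0
  7/13·s² − (7/20 + 7/13)·s + 7/20 = 0
which factors as (s − 1)·(7/13·s − 7/20) = 0, giving roots s = 1 and s = (7/20)/(7/13) = 13/20.
Mean offspring μ = 29/260 + 2·7/13 = 309/260 > 1 (supercritical), so q < 1. The extinction probability is the smaller root: q = (7/20)/(7/13) = 13/20.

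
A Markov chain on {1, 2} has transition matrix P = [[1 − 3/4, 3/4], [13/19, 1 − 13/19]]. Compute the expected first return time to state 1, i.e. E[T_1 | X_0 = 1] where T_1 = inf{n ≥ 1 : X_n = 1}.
E[T_1 | X_0 = 1] = 1/π_1 = 109/52

For an irreducible recurrent Markov chain with stationary distribution π, E[T_i | X_0 = i] = 1/π_i (Kac's formula). Here π_1 = (13/19)/(3/4 + 13/19) = (13/19)/(109/76) = 52/109, so E[T_1 | X_0 = 1] = 1/π_1 = (3/4 + 13/19)/(13/19) = (109/76)/(13/19) = 109/52.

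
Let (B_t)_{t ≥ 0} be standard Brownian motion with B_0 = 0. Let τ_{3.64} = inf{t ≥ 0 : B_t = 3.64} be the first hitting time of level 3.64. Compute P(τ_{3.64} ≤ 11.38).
P(τ_{3.64} ≤ 11.38) = 2(1 − Φ(3.64/√11.38)) = 2(1 − Φ(1.0790)) ≈ 0.2806

By the reflection principle for standard BM, P(τ_b ≤ t) = 2 · P(B_t ≥ b). Since B_t ~ N(0, t), P(B_t ≥ 3.64) = 1 − Φ(3.64/√t) = 1 − Φ(3.64/√11.38) = 1 − Φ(1.0790) ≈ 0.14029. Doubling: P(τ_{3.64} ≤ 11.38) ≈ 2 · 0.14029 = 0.28058 ≈ 0.2806.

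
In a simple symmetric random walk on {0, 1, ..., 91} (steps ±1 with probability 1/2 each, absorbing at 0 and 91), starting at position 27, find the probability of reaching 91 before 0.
P(hit 91 before 0) = 27/91

Let u_k = P(hit 91 before 0 | start at k). Then u_0 = 0, u_91 = 1, and u_k = u_{k-1}/2 + u_{k+1}/2 for 1 ≤ k ≤ 90. This harmonic recurrence is solved by u_k = k/91, giving u_27 = 27/91.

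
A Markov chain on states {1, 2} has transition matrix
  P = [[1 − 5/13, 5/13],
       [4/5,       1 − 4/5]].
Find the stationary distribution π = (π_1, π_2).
π_1 = 52/77, π_2 = 25/77

Solve πP = π with π_1 + π_2 = 1. From πP = π: π_1 · (1 − 5/13) + π_2 · 4/5 = π_1 ⇒ π_2 · 4/5 = π_1 · 5/13 ⇒ π_2/π_1 = (5/13)/(4/5) = 25/52. Together with π_1 + π_2 = 1:
  π_1 = (4/5)/(5/13 + 4/5) = (4/5)/(77/65) = 52/77,
  π_2 = (5/13)/(5/13 + 4/5) = (5/13)/(77/65) = 25/77.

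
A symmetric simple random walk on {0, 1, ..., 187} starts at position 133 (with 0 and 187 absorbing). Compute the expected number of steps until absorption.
E[τ | X_0 = 133] = 7182

Let v_k = E[τ | X_0 = k]. Boundary: v_0 = v_187 = 0. Recurrence: v_k = 1 + (v_{k-1} + v_{k+1})/2 for 1 ≤ k ≤ 186. The particular solution to v_k − (v_{k-1} + v_{k+1})/2 = 1 is v_k = −k^2. Adding homogeneous solution A + B k and matching boundaries gives v_k = k (187 − k). Substituting k = 133: v_133 = 133 · 54 = 7182.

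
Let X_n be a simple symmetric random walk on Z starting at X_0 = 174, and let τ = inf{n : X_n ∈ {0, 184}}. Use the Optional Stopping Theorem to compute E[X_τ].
E[X_τ] = 174

X_n is a martingale and τ is a bounded-mean stopping time (indeed τ is finite a.s. with bounded expectation since the walk is in a bounded region). By the OST, E[X_τ] = E[X_0] = 174. Equivalently: E[X_τ] = 184 · P(hit 184 first) + 0 · P(hit 0 first) = 184 · (174/184) = 174.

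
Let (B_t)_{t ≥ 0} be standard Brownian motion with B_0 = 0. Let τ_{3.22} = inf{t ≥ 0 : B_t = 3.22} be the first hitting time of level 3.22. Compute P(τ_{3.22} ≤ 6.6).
P(τ_{3.22} ≤ 6.6) = 2(1 − Φ(3.22/√6.6)) = 2(1 − Φ(1.2534)) ≈ 0.2101

By the reflection principle for standard BM, P(τ_b ≤ t) = 2 · P(B_t ≥ b). Since B_t ~ N(0, t), P(B_t ≥ 3.22) = 1 − Φ(3.22/√t) = 1 − Φ(3.22/√6.6) = 1 − Φ(1.2534) ≈ 0.10503. Doubling: P(τ_{3.22} ≤ 6.6) ≈ 2 · 0.10503 = 0.21006 ≈ 0.2101.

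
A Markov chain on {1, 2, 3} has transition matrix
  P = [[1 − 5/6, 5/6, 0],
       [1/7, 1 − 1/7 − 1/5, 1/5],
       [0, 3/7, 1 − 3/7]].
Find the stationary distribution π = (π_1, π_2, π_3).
π = (9/86, 105/172, 49/172)

This is a birth-death chain on three states, which satisfies detailed balance: π_1 · P_{12} = π_2 · P_{21} and π_2 · P_{23} = π_3 · P_{32}.
From π_1 · 5/6 = π_2 · 1/7: π_2/π_1 = (5/6)/(1/7) = 35/6.
From π_2 · 1/5 = π_3 · 3/7: π_3/π_2 = (1/5)/(3/7) = 7/15.
Take π_1 proportional to 1; then unnormalized π = (1, 35/6, 49/18). Normalize by dividing by the sum 86/9:
  π = (9/86, 105/172, 49/172).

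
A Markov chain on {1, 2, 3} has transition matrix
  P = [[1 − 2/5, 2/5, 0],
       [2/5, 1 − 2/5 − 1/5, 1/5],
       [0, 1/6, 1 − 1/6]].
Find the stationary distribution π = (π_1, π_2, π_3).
π = (5/16, 5/16, 3/8)

This is a birth-death chain on three states, which satisfies detailed balance: π_1 · P_{12} = π_2 · P_{21} and π_2 · P_{23} = π_3 · P_{32}.
From π_1 · 2/5 = π_2 · 2/5: π_2/π_1 = (2/5)/(2/5) = 1.
From π_2 · 1/5 = π_3 · 1/6: π_3/π_2 = (1/5)/(1/6) = 6/5.
Take π_1 proportional to 1; then unnormalized π = (1, 1, 6/5). Normalize by dividing by the sum 16/5:
  π = (5/16, 5/16, 3/8).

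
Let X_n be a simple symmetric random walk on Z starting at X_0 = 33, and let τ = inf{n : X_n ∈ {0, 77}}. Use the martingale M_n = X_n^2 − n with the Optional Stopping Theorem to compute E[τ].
E[τ] = 1452

M_n = X_n^2 − n is a martingale (since E[X_{n+1}^2 | F_n] = X_n^2 + 1). By OST (τ has finite mean in a bounded region), E[M_τ] = E[M_0] = X_0^2 − 0 = 33^2 = 1089. Also E[M_τ] = E[X_τ^2] − E[τ]. The walk exits at 0 or 77, with P(hit 77 first) = 33/77, so E[X_τ^2] = 77^2 · 33/77 + 0 = 2541. Thus E[τ] = E[X_τ^2] − E[M_τ] = 2541 − 1089 = 1452 = 33(77 − 33) = 1452.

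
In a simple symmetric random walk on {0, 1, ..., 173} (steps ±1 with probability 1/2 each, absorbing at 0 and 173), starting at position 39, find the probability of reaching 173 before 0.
P(hit 173 before 0) = 39/173

Let u_k = P(hit 173 before 0 | start at k). Then u_0 = 0, u_173 = 1, and u_k = u_{k-1}/2 + u_{k+1}/2 for 1 ≤ k ≤ 172. This harmonic recurrence is solved by u_k = k/173, giving u_39 = 39/173.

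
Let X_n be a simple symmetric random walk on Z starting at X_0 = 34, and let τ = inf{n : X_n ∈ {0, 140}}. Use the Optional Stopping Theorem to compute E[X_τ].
E[X_τ] = 34

X_n is a martingale and τ is a bounded-mean stopping time (indeed τ is finite a.s. with bounded expectation since the walk is in a bounded region). By the OST, E[X_τ] = E[X_0] = 34. Equivalently: E[X_τ] = 140 · P(hit 140 first) + 0 · P(hit 0 first) = 140 · (34/140) = 34.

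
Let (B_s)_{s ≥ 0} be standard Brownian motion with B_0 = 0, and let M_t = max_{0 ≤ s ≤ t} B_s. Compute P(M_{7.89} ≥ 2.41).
P(M_{7.89} ≥ 2.41) = 2·P(B_{7.89} ≥ 2.41) = 2(1 − Φ(2.41/√7.89)) ≈ 0.3909

By the reflection principle for Brownian motion, P(M_t ≥ a) = 2 · P(B_t ≥ a) for a ≥ 0. Since B_t ~ N(0, t), P(B_t ≥ 2.41) = 1 − Φ(2.41/√t) = 1 − Φ(2.41/√7.89) = 1 − Φ(0.8580). So
  P(M_{7.89} ≥ 2.41) = 2(1 − Φ(0.8580)) ≈ 0.3909.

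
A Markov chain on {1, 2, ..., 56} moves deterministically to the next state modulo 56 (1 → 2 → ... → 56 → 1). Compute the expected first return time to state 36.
E[T_36 | X_0 = 36] = 56

The chain cycles deterministically, so starting at state 36 it returns in exactly 56 steps. Equivalently, the stationary distribution is uniform π_j = 1/56 for every state j, so by Kac's formula E[T_36] = 1/π_36 = 56.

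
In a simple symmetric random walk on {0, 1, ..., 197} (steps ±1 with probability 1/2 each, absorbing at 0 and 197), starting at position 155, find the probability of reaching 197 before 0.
P(hit 197 before 0) = 155/197

Let u_k = P(hit 197 before 0 | start at k). Then u_0 = 0, u_197 = 1, and u_k = u_{k-1}/2 + u_{k+1}/2 for 1 ≤ k ≤ 196. This harmonic recurrence is solved by u_k = k/197, giving u_155 = 155/197.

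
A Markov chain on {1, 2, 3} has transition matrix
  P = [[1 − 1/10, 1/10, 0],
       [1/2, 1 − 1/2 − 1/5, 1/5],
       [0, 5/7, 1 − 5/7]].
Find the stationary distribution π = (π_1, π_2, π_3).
π = (125/157, 25/157, 7/157)

This is a birth-death chain on three states, which satisfies detailed balance: π_1 · P_{12} = π_2 · P_{21} and π_2 · P_{23} = π_3 · P_{32}.
From π_1 · 1/10 = π_2 · 1/2: π_2/π_1 = (1/10)/(1/2) = 1/5.
From π_2 · 1/5 = π_3 · 5/7: π_3/π_2 = (1/5)/(5/7) = 7/25.
Take π_1 proportional to 1; then unnormalized π = (1, 1/5, 7/125). Normalize by dividing by the sum 157/125:
  π = (125/157, 25/157, 7/157).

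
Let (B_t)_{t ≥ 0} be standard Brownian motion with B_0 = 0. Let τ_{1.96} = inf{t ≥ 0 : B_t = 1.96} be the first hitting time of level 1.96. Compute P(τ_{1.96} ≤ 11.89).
P(τ_{1.96} ≤ 11.89) = 2(1 − Φ(1.96/√11.89)) = 2(1 − Φ(0.5684)) ≈ 0.5698

By the reflection principle for standard BM, P(τ_b ≤ t) = 2 · P(B_t ≥ b). Since B_t ~ N(0, t), P(B_t ≥ 1.96) = 1 − Φ(1.96/√t) = 1 − Φ(1.96/√11.89) = 1 − Φ(0.5684) ≈ 0.28488. Doubling: P(τ_{1.96} ≤ 11.89) ≈ 2 · 0.28488 = 0.56976 ≈ 0.5698.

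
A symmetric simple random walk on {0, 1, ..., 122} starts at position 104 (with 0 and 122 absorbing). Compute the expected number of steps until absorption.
E[τ | X_0 = 104] = 1872

Let v_k = E[τ | X_0 = k]. Boundary: v_0 = v_122 = 0. Recurrence: v_k = 1 + (v_{k-1} + v_{k+1})/2 for 1 ≤ k ≤ 121. The particular solution to v_k − (v_{k-1} + v_{k+1})/2 = 1 is v_k = −k^2. Adding homogeneous solution A + B k and matching boundaries gives v_k = k (122 − k). Substituting k = 104: v_104 = 104 · 18 = 1872.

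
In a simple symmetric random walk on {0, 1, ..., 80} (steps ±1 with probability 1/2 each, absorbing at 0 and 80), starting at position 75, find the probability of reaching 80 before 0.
P(hit 80 before 0) = 75/80 = 15/16

Let u_k = P(hit 80 before 0 | start at k). Then u_0 = 0, u_80 = 1, and u_k = u_{k-1}/2 + u_{k+1}/2 for 1 ≤ k ≤ 79. This harmonic recurrence is solved by u_k = k/80, giving u_75 = 75/80 = 15/16.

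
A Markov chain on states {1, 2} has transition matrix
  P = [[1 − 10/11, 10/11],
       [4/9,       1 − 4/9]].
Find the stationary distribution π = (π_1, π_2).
π_1 = 22/67, π_2 = 45/67

Solve πP = π with π_1 + π_2 = 1. From πP = π: π_1 · (1 − 10/11) + π_2 · 4/9 = π_1 ⇒ π_2 · 4/9 = π_1 · 10/11 ⇒ π_2/π_1 = (10/11)/(4/9) = 45/22. Together with π_1 + π_2 = 1:
  π_1 = (4/9)/(10/11 + 4/9) = (4/9)/(134/99) = 22/67,
  π_2 = (10/11)/(10/11 + 4/9) = (10/11)/(134/99) = 45/67.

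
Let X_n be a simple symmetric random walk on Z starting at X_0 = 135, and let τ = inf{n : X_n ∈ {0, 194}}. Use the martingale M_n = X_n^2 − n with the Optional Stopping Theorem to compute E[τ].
E[τ] = 7965

M_n = X_n^2 − n is a martingale (since E[X_{n+1}^2 | F_n] = X_n^2 + 1). By OST (τ has finite mean in a bounded region), E[M_τ] = E[M_0] = X_0^2 − 0 = 135^2 = 18225. Also E[M_τ] = E[X_τ^2] − E[τ]. The walk exits at 0 or 194, with P(hit 194 first) = 135/194, so E[X_τ^2] = 194^2 · 135/194 + 0 = 26190. Thus E[τ] = E[X_τ^2] − E[M_τ] = 26190 − 18225 = 7965 = 135(194 − 135) = 7965.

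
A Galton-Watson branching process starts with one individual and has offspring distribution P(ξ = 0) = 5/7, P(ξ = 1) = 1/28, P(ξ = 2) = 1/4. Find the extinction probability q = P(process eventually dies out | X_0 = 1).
q = 1

Mean offspring μ = 0·5/7 + 1·1/28 + 2·1/4 = 15/28 ≤ 1. For μ ≤ 1 with offspring not concentrated at 1, the Galton-Watson process goes extinct almost surely, so q = 1.
(Algebraic check: The pgf is f(s) = 5/7 + 1/28·s + 1/4·s². The extinction probability q is the smallest fixed point of f in [0, 1]. Setting s = f(s):
  1/4·s² + (1/28 − 1)·s + 5/7 = 0
  1/4·s² − (5/7 + 1/4)·s + 5/7 = 0
which factors as (s − 1)·(1/4·s − 5/7) = 0, giving roots s = 1 and s = (5/7)/(1/4) = 20/7. Since 20/7 ≥ 1, the smallest root in [0, 1] is s = 1.)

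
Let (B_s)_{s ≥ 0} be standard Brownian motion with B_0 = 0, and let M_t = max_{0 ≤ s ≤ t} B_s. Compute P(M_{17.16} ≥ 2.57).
P(M_{17.16} ≥ 2.57) = 2·P(B_{17.16} ≥ 2.57) = 2(1 − Φ(2.57/√17.16)) ≈ 0.5350

By the reflection principle for Brownian motion, P(M_t ≥ a) = 2 · P(B_t ≥ a) for a ≥ 0. Since B_t ~ N(0, t), P(B_t ≥ 2.57) = 1 − Φ(2.57/√t) = 1 − Φ(2.57/√17.16) = 1 − Φ(0.6204). So
  P(M_{17.16} ≥ 2.57) = 2(1 − Φ(0.6204)) ≈ 0.5350.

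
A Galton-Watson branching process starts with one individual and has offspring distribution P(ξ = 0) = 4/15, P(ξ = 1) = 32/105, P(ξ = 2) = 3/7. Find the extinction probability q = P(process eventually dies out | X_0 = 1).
q = 28/45

The pgf is f(s) = 4/15 + 32/105·s + 3/7·s². The extinction probability q is the smallest fixed point of f in [0, 1]. Setting s = f(s):
  3/7·s² + (32/105 − 1)·s + 4/15 = 0
  3/7·s² − (4/15 + 3/7)·s + 4/15 = 0
which factors as (s − 1)·(3/7·s − 4/15) = 0, giving roots s = 1 and s = (4/15)/(3/7) = 28/45.
Mean offspring μ = 32/105 + 2·3/7 = 122/105 > 1 (supercritical), so q < 1. The extinction probability is the smaller root: q = (4/15)/(3/7) = 28/45.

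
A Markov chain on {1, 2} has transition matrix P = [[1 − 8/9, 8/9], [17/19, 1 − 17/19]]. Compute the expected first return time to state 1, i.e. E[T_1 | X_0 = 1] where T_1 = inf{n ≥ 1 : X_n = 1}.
E[T_1 | X_0 = 1] = 1/π_1 = 305/153

For an irreducible recurrent Markov chain with stationary distribution π, E[T_i | X_0 = i] = 1/π_i (Kac's formula). Here π_1 = (17/19)/(8/9 + 17/19) = (17/19)/(305/171) = 153/305, so E[T_1 | X_0 = 1] = 1/π_1 = (8/9 + 17/19)/(17/19) = (305/171)/(17/19) = 305/153.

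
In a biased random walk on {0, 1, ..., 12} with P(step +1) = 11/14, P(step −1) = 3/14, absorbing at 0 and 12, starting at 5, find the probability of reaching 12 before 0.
P(hit 12 before 0) = (1 − (3/11)^5) / (1 − (3/11)^12) = 391711624271/392303480660

Let u_k denote P(reach 12 before 0 | start at k). Boundary: u_0 = 0, u_12 = 1. Recurrence: u_k = 11/14·u_{k+1} + 3/14·u_{k-1} for 1 ≤ k ≤ 11. Try u_k = A + B·r^k with r = q/p = (3/14)/(11/14) = 3/11. Substitution satisfies the recurrence; boundary conditions give:
  u_k = (1 − r^k) / (1 − r^N) = (1 − (3/11)^5) / (1 − (3/11)^12) = 391711624271/392303480660.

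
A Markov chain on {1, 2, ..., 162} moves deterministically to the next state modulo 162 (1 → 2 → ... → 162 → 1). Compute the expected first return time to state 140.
E[T_140 | X_0 = 140] = 162

The chain cycles deterministically, so starting at state 140 it returns in exactly 162 steps. Equivalently, the stationary distribution is uniform π_j = 1/162 for every state j, so by Kac's formula E[T_140] = 1/π_140 = 162.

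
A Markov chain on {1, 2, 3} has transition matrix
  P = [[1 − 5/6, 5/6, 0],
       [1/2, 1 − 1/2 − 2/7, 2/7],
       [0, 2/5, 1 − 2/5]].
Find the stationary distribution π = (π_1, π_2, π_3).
π = (7/27, 35/81, 25/81)

This is a birth-death chain on three states, which satisfies detailed balance: π_1 · P_{12} = π_2 · P_{21} and π_2 · P_{23} = π_3 · P_{32}.
From π_1 · 5/6 = π_2 · 1/2: π_2/π_1 = (5/6)/(1/2) = 5/3.
From π_2 · 2/7 = π_3 · 2/5: π_3/π_2 = (2/7)/(2/5) = 5/7.
Take π_1 proportional to 1; then unnormalized π = (1, 5/3, 25/21). Normalize by dividing by the sum 27/7:
  π = (7/27, 35/81, 25/81).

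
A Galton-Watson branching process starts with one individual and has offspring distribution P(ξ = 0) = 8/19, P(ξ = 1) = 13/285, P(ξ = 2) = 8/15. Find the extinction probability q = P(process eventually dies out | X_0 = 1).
q = 15/19

The pgf is f(s) = 8/19 + 13/285·s + 8/15·s². The extinction probability q is the smallest fixed point of f in [0, 1]. Setting s = f(s):
  8/15·s² + (13/285 − 1)·s + 8/19 = 0
  8/15·s² − (8/19 + 8/15)·s + 8/19 = 0
which factors as (s − 1)·(8/15·s − 8/19) = 0, giving roots s = 1 and s = (8/19)/(8/15) = 15/19.
Mean offspring μ = 13/285 + 2·8/15 = 317/285 > 1 (supercritical), so q < 1. The extinction probability is the smaller root: q = (8/19)/(8/15) = 15/19.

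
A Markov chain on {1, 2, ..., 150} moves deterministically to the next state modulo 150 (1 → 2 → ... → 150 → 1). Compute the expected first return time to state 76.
E[T_76 | X_0 = 76] = 150

The chain cycles deterministically, so starting at state 76 it returns in exactly 150 steps. Equivalently, the stationary distribution is uniform π_j = 1/150 for every state j, so by Kac's formula E[T_76] = 1/π_76 = 150.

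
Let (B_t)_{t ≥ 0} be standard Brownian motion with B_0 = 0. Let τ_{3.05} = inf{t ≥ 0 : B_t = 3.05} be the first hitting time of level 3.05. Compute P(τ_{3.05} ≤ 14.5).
P(τ_{3.05} ≤ 14.5) = 2(1 − Φ(3.05/√14.5)) = 2(1 − Φ(0.8010)) ≈ 0.4231

By the reflection principle for standard BM, P(τ_b ≤ t) = 2 · P(B_t ≥ b). Since B_t ~ N(0, t), P(B_t ≥ 3.05) = 1 − Φ(3.05/√t) = 1 − Φ(3.05/√14.5) = 1 − Φ(0.8010) ≈ 0.21157. Doubling: P(τ_{3.05} ≤ 14.5) ≈ 2 · 0.21157 = 0.42314 ≈ 0.4231.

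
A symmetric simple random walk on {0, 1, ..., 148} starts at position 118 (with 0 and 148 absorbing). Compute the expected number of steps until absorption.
E[τ | X_0 = 118] = 3540

Let v_k = E[τ | X_0 = k]. Boundary: v_0 = v_148 = 0. Recurrence: v_k = 1 + (v_{k-1} + v_{k+1})/2 for 1 ≤ k ≤ 147. The particular solution to v_k − (v_{k-1} + v_{k+1})/2 = 1 is v_k = −k^2. Adding homogeneous solution A + B k and matching boundaries gives v_k = k (148 − k). Substituting k = 118: v_118 = 118 · 30 = 3540.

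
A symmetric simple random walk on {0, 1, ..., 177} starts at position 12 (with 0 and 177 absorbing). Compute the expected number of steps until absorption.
E[τ | X_0 = 12] = 1980

Let v_k = E[τ | X_0 = k]. Boundary: v_0 = v_177 = 0. Recurrence: v_k = 1 + (v_{k-1} + v_{k+1})/2 for 1 ≤ k ≤ 176. The particular solution to v_k − (v_{k-1} + v_{k+1})/2 = 1 is v_k = −k^2. Adding homogeneous solution A + B k and matching boundaries gives v_k = k (177 − k). Substituting k = 12: v_12 = 12 · 165 = 1980.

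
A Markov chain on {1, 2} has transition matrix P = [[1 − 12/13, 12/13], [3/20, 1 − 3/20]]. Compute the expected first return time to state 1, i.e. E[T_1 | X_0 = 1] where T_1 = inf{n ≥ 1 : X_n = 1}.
E[T_1 | X_0 = 1] = 1/π_1 = 93/13

For an irreducible recurrent Markov chain with stationary distribution π, E[T_i | X_0 = i] = 1/π_i (Kac's formula). Here π_1 = (3/20)/(12/13 + 3/20) = (3/20)/(279/260) = 13/93, so E[T_1 | X_0 = 1] = 1/π_1 = (12/13 + 3/20)/(3/20) = (279/260)/(3/20) = 93/13.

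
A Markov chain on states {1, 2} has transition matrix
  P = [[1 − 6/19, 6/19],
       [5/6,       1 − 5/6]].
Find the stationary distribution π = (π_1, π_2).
π_1 = 95/131, π_2 = 36/131

Solve πP = π with π_1 + π_2 = 1. From πP = π: π_1 · (1 − 6/19) + π_2 · 5/6 = π_1 ⇒ π_2 · 5/6 = π_1 · 6/19 ⇒ π_2/π_1 = (6/19)/(5/6) = 36/95. Together with π_1 + π_2 = 1:
  π_1 = (5/6)/(6/19 + 5/6) = (5/6)/(131/114) = 95/131,
  π_2 = (6/19)/(6/19 + 5/6) = (6/19)/(131/114) = 36/131.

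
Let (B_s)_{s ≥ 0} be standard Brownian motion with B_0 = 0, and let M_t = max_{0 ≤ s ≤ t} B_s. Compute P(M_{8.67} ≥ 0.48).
P(M_{8.67} ≥ 0.48) = 2·P(B_{8.67} ≥ 0.48) = 2(1 − Φ(0.48/√8.67)) ≈ 0.8705

By the reflection principle for Brownian motion, P(M_t ≥ a) = 2 · P(B_t ≥ a) for a ≥ 0. Since B_t ~ N(0, t), P(B_t ≥ 0.48) = 1 − Φ(0.48/√t) = 1 − Φ(0.48/√8.67) = 1 − Φ(0.1630). So
  P(M_{8.67} ≥ 0.48) = 2(1 − Φ(0.1630)) ≈ 0.8705.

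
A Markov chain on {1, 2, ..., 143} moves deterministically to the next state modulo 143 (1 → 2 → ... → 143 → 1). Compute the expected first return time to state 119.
E[T_119 | X_0 = 119] = 143

The chain cycles deterministically, so starting at state 119 it returns in exactly 143 steps. Equivalently, the stationary distribution is uniform π_j = 1/143 for every state j, so by Kac's formula E[T_119] = 1/π_119 = 143.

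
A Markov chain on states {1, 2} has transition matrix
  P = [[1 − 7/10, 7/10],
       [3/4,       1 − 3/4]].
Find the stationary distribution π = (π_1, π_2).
π_1 = 15/29, π_2 = 14/29

Solve πP = π with π_1 + π_2 = 1. From πP = π: π_1 · (1 − 7/10) + π_2 · 3/4 = π_1 ⇒ π_2 · 3/4 = π_1 · 7/10 ⇒ π_2/π_1 = (7/10)/(3/4) = 14/15. Together with π_1 + π_2 = 1:
  π_1 = (3/4)/(7/10 + 3/4) = (3/4)/(29/20) = 15/29,
  π_2 = (7/10)/(7/10 + 3/4) = (7/10)/(29/20) = 14/29.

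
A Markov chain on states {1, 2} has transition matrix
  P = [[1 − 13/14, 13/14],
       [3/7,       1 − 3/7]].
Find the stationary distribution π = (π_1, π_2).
π_1 = 6/19, π_2 = 13/19

Solve πP = π with π_1 + π_2 = 1. From πP = π: π_1 · (1 − 13/14) + π_2 · 3/7 = π_1 ⇒ π_2 · 3/7 = π_1 · 13/14 ⇒ π_2/π_1 = (13/14)/(3/7) = 13/6. Together with π_1 + π_2 = 1:
  π_1 = (3/7)/(13/14 + 3/7) = (3/7)/(19/14) = 6/19,
  π_2 = (13/14)/(13/14 + 3/7) = (13/14)/(19/14) = 13/19.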